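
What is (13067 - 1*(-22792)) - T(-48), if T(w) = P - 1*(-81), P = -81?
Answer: 35859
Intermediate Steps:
T(w) = 0 (T(w) = -81 - 1*(-81) = -81 + 81 = 0)
(13067 - 1*(-22792)) - T(-48) = (13067 - 1*(-22792)) - 1*0 = (13067 + 22792) + 0 = 35859 + 0 = 35859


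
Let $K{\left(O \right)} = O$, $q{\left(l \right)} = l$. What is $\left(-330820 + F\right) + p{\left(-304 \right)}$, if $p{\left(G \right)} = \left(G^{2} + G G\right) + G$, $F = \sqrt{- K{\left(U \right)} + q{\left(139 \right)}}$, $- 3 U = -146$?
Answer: $-146292 + \frac{\sqrt{813}}{3} \approx -1.4628 \cdot 10^{5}$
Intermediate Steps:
$U = \frac{146}{3}$ ($U = \left(- \frac{1}{3}\right) \left(-146\right) = \frac{146}{3} \approx 48.667$)
$F = \frac{\sqrt{813}}{3}$ ($F = \sqrt{\left(-1\right) \frac{146}{3} + 139} = \sqrt{- \frac{146}{3} + 139} = \sqrt{\frac{271}{3}} = \frac{\sqrt{813}}{3} \approx 9.5044$)
$p{\left(G \right)} = G + 2 G^{2}$ ($p{\left(G \right)} = \left(G^{2} + G^{2}\right) + G = 2 G^{2} + G = G + 2 G^{2}$)
$\left(-330820 + F\right) + p{\left(-304 \right)} = \left(-330820 + \frac{\sqrt{813}}{3}\right) - 304 \left(1 + 2 \left(-304\right)\right) = \left(-330820 + \frac{\sqrt{813}}{3}\right) - 304 \left(1 - 608\right) = \left(-330820 + \frac{\sqrt{813}}{3}\right) - -184528 = \left(-330820 + \frac{\sqrt{813}}{3}\right) + 184528 = -146292 + \frac{\sqrt{813}}{3}$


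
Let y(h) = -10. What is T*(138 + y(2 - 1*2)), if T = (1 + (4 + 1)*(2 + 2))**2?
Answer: 56448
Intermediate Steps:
T = 441 (T = (1 + 5*4)**2 = (1 + 20)**2 = 21**2 = 441)
T*(138 + y(2 - 1*2)) = 441*(138 - 10) = 441*128 = 56448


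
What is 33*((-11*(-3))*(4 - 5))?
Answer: -1089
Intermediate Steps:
33*((-11*(-3))*(4 - 5)) = 33*(33*(-1)) = 33*(-33) = -1089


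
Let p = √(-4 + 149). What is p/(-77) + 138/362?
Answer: 69/181 - √145/77 ≈ 0.22483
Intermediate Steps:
p = √145 ≈ 12.042
p/(-77) + 138/362 = √145/(-77) + 138/362 = √145*(-1/77) + 138*(1/362) = -√145/77 + 69/181 = 69/181 - √145/77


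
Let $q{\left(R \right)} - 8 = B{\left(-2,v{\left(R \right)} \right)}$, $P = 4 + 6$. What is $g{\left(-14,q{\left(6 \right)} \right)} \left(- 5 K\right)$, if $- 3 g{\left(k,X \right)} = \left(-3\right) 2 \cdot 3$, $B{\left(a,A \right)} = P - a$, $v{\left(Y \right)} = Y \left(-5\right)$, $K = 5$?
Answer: $-150$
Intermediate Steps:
$P = 10$
$v{\left(Y \right)} = - 5 Y$
$B{\left(a,A \right)} = 10 - a$
$q{\left(R \right)} = 20$ ($q{\left(R \right)} = 8 + \left(10 - -2\right) = 8 + \left(10 + 2\right) = 8 + 12 = 20$)
$g{\left(k,X \right)} = 6$ ($g{\left(k,X \right)} = - \frac{\left(-3\right) 2 \cdot 3}{3} = - \frac{\left(-6\right) 3}{3} = \left(- \frac{1}{3}\right) \left(-18\right) = 6$)
$g{\left(-14,q{\left(6 \right)} \right)} \left(- 5 K\right) = 6 \left(\left(-5\right) 5\right) = 6 \left(-25\right) = -150$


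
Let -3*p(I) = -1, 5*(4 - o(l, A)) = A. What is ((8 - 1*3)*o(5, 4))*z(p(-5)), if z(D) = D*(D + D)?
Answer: 32/9 ≈ 3.5556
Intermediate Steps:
o(l, A) = 4 - A/5
p(I) = ⅓ (p(I) = -⅓*(-1) = ⅓)
z(D) = 2*D² (z(D) = D*(2*D) = 2*D²)
((8 - 1*3)*o(5, 4))*z(p(-5)) = ((8 - 1*3)*(4 - ⅕*4))*(2*(⅓)²) = ((8 - 3)*(4 - ⅘))*(2*(⅑)) = (5*(16/5))*(2/9) = 16*(2/9) = 32/9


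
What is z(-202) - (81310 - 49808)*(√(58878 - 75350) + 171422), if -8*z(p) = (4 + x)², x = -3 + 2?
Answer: -43201086761/8 - 63004*I*√4118 ≈ -5.4001e+9 - 4.0431e+6*I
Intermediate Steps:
x = -1
z(p) = -9/8 (z(p) = -(4 - 1)²/8 = -⅛*3² = -⅛*9 = -9/8)
z(-202) - (81310 - 49808)*(√(58878 - 75350) + 171422) = -9/8 - (81310 - 49808)*(√(58878 - 75350) + 171422) = -9/8 - 31502*(√(-16472) + 171422) = -9/8 - 31502*(2*I*√4118 + 171422) = -9/8 - 31502*(171422 + 2*I*√4118) = -9/8 - (5400135844 + 63004*I*√4118) = -9/8 + (-5400135844 - 63004*I*√4118) = -43201086761/8 - 63004*I*√4118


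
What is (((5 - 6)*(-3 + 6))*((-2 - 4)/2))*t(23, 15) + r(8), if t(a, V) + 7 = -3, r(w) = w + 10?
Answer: -72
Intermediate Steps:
r(w) = 10 + w
t(a, V) = -10 (t(a, V) = -7 - 3 = -10)
(((5 - 6)*(-3 + 6))*((-2 - 4)/2))*t(23, 15) + r(8) = (((5 - 6)*(-3 + 6))*((-2 - 4)/2))*(-10) + (10 + 8) = ((-1*3)*(-6*½))*(-10) + 18 = -3*(-3)*(-10) + 18 = 9*(-10) + 18 = -90 + 18 = -72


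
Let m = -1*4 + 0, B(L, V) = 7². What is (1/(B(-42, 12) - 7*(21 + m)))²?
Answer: 1/4900 ≈ 0.00020408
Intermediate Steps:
B(L, V) = 49
m = -4 (m = -4 + 0 = -4)
(1/(B(-42, 12) - 7*(21 + m)))² = (1/(49 - 7*(21 - 4)))² = (1/(49 - 7*17))² = (1/(49 - 119))² = (1/(-70))² = (-1/70)² = 1/4900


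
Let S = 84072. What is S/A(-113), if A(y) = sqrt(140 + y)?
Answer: 28024*sqrt(3)/3 ≈ 16180.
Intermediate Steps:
S/A(-113) = 84072/(sqrt(140 - 113)) = 84072/(sqrt(27)) = 84072/((3*sqrt(3))) = 84072*(sqrt(3)/9) = 28024*sqrt(3)/3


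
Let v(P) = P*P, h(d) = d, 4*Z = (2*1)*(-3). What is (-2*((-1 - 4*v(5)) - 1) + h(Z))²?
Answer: 164025/4 ≈ 41006.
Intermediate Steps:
Z = -3/2 (Z = ((2*1)*(-3))/4 = (2*(-3))/4 = (¼)*(-6) = -3/2 ≈ -1.5000)
v(P) = P²
(-2*((-1 - 4*v(5)) - 1) + h(Z))² = (-2*((-1 - 4*5²) - 1) - 3/2)² = (-2*((-1 - 4*25) - 1) - 3/2)² = (-2*((-1 - 100) - 1) - 3/2)² = (-2*(-101 - 1) - 3/2)² = (-2*(-102) - 3/2)² = (204 - 3/2)² = (405/2)² = 164025/4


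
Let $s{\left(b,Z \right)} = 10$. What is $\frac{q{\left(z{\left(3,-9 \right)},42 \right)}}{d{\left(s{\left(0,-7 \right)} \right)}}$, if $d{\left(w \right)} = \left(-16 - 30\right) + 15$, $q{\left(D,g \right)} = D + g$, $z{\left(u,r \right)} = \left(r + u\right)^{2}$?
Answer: $- \frac{78}{31} \approx -2.5161$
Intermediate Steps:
$d{\left(w \right)} = -31$ ($d{\left(w \right)} = -46 + 15 = -31$)
$\frac{q{\left(z{\left(3,-9 \right)},42 \right)}}{d{\left(s{\left(0,-7 \right)} \right)}} = \frac{\left(-9 + 3\right)^{2} + 42}{-31} = \left(\left(-6\right)^{2} + 42\right) \left(- \frac{1}{31}\right) = \left(36 + 42\right) \left(- \frac{1}{31}\right) = 78 \left(- \frac{1}{31}\right) = - \frac{78}{31}$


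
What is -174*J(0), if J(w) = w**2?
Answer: 0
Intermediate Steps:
-174*J(0) = -174*0**2 = -174*0 = 0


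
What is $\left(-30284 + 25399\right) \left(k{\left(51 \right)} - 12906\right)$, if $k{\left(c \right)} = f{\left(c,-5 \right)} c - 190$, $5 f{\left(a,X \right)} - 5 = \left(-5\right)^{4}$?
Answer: $32582950$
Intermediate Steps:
$f{\left(a,X \right)} = 126$ ($f{\left(a,X \right)} = 1 + \frac{\left(-5\right)^{4}}{5} = 1 + \frac{1}{5} \cdot 625 = 1 + 125 = 126$)
$k{\left(c \right)} = -190 + 126 c$ ($k{\left(c \right)} = 126 c - 190 = -190 + 126 c$)
$\left(-30284 + 25399\right) \left(k{\left(51 \right)} - 12906\right) = \left(-30284 + 25399\right) \left(\left(-190 + 126 \cdot 51\right) - 12906\right) = - 4885 \left(\left(-190 + 6426\right) - 12906\right) = - 4885 \left(6236 - 12906\right) = \left(-4885\right) \left(-6670\right) = 32582950$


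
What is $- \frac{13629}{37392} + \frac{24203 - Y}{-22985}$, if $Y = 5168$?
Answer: $- \frac{68334619}{57297008} \approx -1.1926$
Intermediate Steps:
$- \frac{13629}{37392} + \frac{24203 - Y}{-22985} = - \frac{13629}{37392} + \frac{24203 - 5168}{-22985} = \left(-13629\right) \frac{1}{37392} + \left(24203 - 5168\right) \left(- \frac{1}{22985}\right) = - \frac{4543}{12464} + 19035 \left(- \frac{1}{22985}\right) = - \frac{4543}{12464} - \frac{3807}{4597} = - \frac{68334619}{57297008}$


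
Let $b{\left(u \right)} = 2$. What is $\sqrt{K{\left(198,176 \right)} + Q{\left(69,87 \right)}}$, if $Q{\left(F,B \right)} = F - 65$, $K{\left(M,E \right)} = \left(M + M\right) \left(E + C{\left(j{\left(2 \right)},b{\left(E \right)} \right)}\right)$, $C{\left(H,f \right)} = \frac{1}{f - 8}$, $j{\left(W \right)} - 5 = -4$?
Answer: $\sqrt{69634} \approx 263.88$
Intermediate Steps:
$j{\left(W \right)} = 1$ ($j{\left(W \right)} = 5 - 4 = 1$)
$C{\left(H,f \right)} = \frac{1}{-8 + f}$
$K{\left(M,E \right)} = 2 M \left(- \frac{1}{6} + E\right)$ ($K{\left(M,E \right)} = \left(M + M\right) \left(E + \frac{1}{-8 + 2}\right) = 2 M \left(E + \frac{1}{-6}\right) = 2 M \left(E - \frac{1}{6}\right) = 2 M \left(- \frac{1}{6} + E\right)$)
$Q{\left(F,B \right)} = -65 + F$
$\sqrt{K{\left(198,176 \right)} + Q{\left(69,87 \right)}} = \sqrt{\frac{1}{3} \cdot 198 \left(-1 + 6 \cdot 176\right) + \left(-65 + 69\right)} = \sqrt{\frac{1}{3} \cdot 198 \left(-1 + 1056\right) + 4} = \sqrt{\frac{1}{3} \cdot 198 \cdot 1055 + 4} = \sqrt{69630 + 4} = \sqrt{69634}$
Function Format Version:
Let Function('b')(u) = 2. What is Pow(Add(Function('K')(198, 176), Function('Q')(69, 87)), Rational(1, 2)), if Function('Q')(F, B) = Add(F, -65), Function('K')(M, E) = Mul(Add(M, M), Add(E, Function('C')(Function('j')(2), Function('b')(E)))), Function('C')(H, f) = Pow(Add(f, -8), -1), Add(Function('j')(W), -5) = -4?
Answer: Pow(69634, Rational(1, 2)) ≈ 263.88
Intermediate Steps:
Function('j')(W) = 1 (Function('j')(W) = Add(5, -4) = 1)
Function('C')(H, f) = Pow(Add(-8, f), -1)
Function('K')(M, E) = Mul(2, M, Add(Rational(-1, 6), E)) (Function('K')(M, E) = Mul(Add(M, M), Add(E, Pow(Add(-8, 2), -1))) = Mul(Mul(2, M), Add(E, Pow(-6, -1))) = Mul(Mul(2, M), Add(E, Rational(-1, 6))) = Mul(Mul(2, M), Add(Rational(-1, 6), E)) = Mul(2, M, Add(Rational(-1, 6), E)))
Function('Q')(F, B) = Add(-65, F)
Pow(Add(Function('K')(198, 176), Function('Q')(69, 87)), Rational(1, 2)) = Pow(Add(Mul(Rational(1, 3), 198, Add(-1, Mul(6, 176))), Add(-65, 69)), Rational(1, 2)) = Pow(Add(Mul(Rational(1, 3), 198, Add(-1, 1056)), 4), Rational(1, 2)) = Pow(Add(Mul(Rational(1, 3), 198, 1055), 4), Rational(1, 2)) = Pow(Add(69630, 4), Rational(1, 2)) = Pow(69634, Rational(1, 2))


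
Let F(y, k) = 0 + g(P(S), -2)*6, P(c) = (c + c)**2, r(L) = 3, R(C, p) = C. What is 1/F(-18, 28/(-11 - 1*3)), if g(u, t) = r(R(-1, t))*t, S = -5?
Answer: -1/36 ≈ -0.027778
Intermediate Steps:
P(c) = 4*c**2 (P(c) = (2*c)**2 = 4*c**2)
g(u, t) = 3*t
F(y, k) = -36 (F(y, k) = 0 + (3*(-2))*6 = 0 - 6*6 = 0 - 36 = -36)
1/F(-18, 28/(-11 - 1*3)) = 1/(-36) = -1/36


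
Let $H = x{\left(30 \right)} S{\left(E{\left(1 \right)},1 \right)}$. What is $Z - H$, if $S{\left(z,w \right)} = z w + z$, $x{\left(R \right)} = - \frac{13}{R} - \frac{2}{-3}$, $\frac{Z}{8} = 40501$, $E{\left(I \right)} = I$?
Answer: $\frac{4860113}{15} \approx 3.2401 \cdot 10^{5}$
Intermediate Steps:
$Z = 324008$ ($Z = 8 \cdot 40501 = 324008$)
$x{\left(R \right)} = \frac{2}{3} - \frac{13}{R}$ ($x{\left(R \right)} = - \frac{13}{R} - - \frac{2}{3} = - \frac{13}{R} + \frac{2}{3} = \frac{2}{3} - \frac{13}{R}$)
$S{\left(z,w \right)} = z + w z$ ($S{\left(z,w \right)} = w z + z = z + w z$)
$H = \frac{7}{15}$ ($H = \left(\frac{2}{3} - \frac{13}{30}\right) 1 \left(1 + 1\right) = \left(\frac{2}{3} - \frac{13}{30}\right) 1 \cdot 2 = \left(\frac{2}{3} - \frac{13}{30}\right) 2 = \frac{7}{30} \cdot 2 = \frac{7}{15} \approx 0.46667$)
$Z - H = 324008 - \frac{7}{15} = \frac{4860113}{15}$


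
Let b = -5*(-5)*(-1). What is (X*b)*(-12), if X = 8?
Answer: 2400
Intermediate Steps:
b = -25 (b = 25*(-1) = -25)
(X*b)*(-12) = (8*(-25))*(-12) = -200*(-12) = 2400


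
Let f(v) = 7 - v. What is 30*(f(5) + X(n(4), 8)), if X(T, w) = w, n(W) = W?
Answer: 300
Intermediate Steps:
30*(f(5) + X(n(4), 8)) = 30*((7 - 1*5) + 8) = 30*((7 - 5) + 8) = 30*(2 + 8) = 30*10 = 300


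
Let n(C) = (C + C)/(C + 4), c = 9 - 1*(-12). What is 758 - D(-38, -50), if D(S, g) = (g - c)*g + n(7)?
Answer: -30726/11 ≈ -2793.3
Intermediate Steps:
c = 21 (c = 9 + 12 = 21)
n(C) = 2*C/(4 + C) (n(C) = (2*C)/(4 + C) = 2*C/(4 + C))
D(S, g) = 14/11 + g*(-21 + g) (D(S, g) = (g - 1*21)*g + 2*7/(4 + 7) = (g - 21)*g + 2*7/11 = (-21 + g)*g + 2*7*(1/11) = g*(-21 + g) + 14/11 = 14/11 + g*(-21 + g))
758 - D(-38, -50) = 758 - (14/11 + (-50)² - 21*(-50)) = 758 - (14/11 + 2500 + 1050) = 758 - 1*39064/11 = 758 - 39064/11 = -30726/11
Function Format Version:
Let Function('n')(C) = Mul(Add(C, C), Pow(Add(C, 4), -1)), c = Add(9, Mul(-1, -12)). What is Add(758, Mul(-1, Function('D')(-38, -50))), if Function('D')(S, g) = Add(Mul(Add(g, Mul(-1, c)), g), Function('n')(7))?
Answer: Rational(-30726, 11) ≈ -2793.3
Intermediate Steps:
c = 21 (c = Add(9, 12) = 21)
Function('n')(C) = Mul(2, C, Pow(Add(4, C), -1)) (Function('n')(C) = Mul(Mul(2, C), Pow(Add(4, C), -1)) = Mul(2, C, Pow(Add(4, C), -1)))
Function('D')(S, g) = Add(Rational(14, 11), Mul(g, Add(-21, g))) (Function('D')(S, g) = Add(Mul(Add(g, Mul(-1, 21)), g), Mul(2, 7, Pow(Add(4, 7), -1))) = Add(Mul(Add(g, -21), g), Mul(2, 7, Pow(11, -1))) = Add(Mul(Add(-21, g), g), Mul(2, 7, Rational(1, 11))) = Add(Mul(g, Add(-21, g)), Rational(14, 11)) = Add(Rational(14, 11), Mul(g, Add(-21, g))))
Add(758, Mul(-1, Function('D')(-38, -50))) = Add(758, Mul(-1, Add(Rational(14, 11), Pow(-50, 2), Mul(-21, -50)))) = Add(758, Mul(-1, Add(Rational(14, 11), 2500, 1050))) = Add(758, Mul(-1, Rational(39064, 11))) = Add(758, Rational(-39064, 11)) = Rational(-30726, 11)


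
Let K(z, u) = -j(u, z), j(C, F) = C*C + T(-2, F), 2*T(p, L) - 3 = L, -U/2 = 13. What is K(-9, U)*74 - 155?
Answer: -49957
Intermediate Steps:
U = -26 (U = -2*13 = -26)
T(p, L) = 3/2 + L/2
j(C, F) = 3/2 + C² + F/2 (j(C, F) = C*C + (3/2 + F/2) = C² + (3/2 + F/2) = 3/2 + C² + F/2)
K(z, u) = -3/2 - u² - z/2 (K(z, u) = -(3/2 + u² + z/2) = -3/2 - u² - z/2)
K(-9, U)*74 - 155 = (-3/2 - 1*(-26)² - ½*(-9))*74 - 155 = (-3/2 - 1*676 + 9/2)*74 - 155 = (-3/2 - 676 + 9/2)*74 - 155 = -673*74 - 155 = -49802 - 155 = -49957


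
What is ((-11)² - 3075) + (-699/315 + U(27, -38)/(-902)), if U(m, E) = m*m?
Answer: -280060051/94710 ≈ -2957.0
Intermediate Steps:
U(m, E) = m²
((-11)² - 3075) + (-699/315 + U(27, -38)/(-902)) = ((-11)² - 3075) + (-699/315 + 27²/(-902)) = (121 - 3075) + (-699*1/315 + 729*(-1/902)) = -2954 + (-233/105 - 729/902) = -2954 - 286711/94710 = -280060051/94710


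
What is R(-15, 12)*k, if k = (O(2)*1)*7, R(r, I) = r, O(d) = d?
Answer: -210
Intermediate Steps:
k = 14 (k = (2*1)*7 = 2*7 = 14)
R(-15, 12)*k = -15*14 = -210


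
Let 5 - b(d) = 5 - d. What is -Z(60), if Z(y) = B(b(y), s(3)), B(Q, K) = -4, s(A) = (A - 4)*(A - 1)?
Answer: 4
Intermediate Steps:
b(d) = d (b(d) = 5 - (5 - d) = 5 + (-5 + d) = d)
s(A) = (-1 + A)*(-4 + A) (s(A) = (-4 + A)*(-1 + A) = (-1 + A)*(-4 + A))
Z(y) = -4
-Z(60) = -1*(-4) = 4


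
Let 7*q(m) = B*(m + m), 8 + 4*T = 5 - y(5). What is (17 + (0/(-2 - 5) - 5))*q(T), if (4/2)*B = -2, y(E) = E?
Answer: 48/7 ≈ 6.8571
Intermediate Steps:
B = -1 (B = (½)*(-2) = -1)
T = -2 (T = -2 + (5 - 1*5)/4 = -2 + (5 - 5)/4 = -2 + (¼)*0 = -2 + 0 = -2)
q(m) = -2*m/7 (q(m) = (-(m + m))/7 = (-2*m)/7 = -2*m/7)
(17 + (0/(-2 - 5) - 5))*q(T) = (17 + (0/(-2 - 5) - 5))*(-2/7*(-2)) = (17 + (0/(-7) - 5))*(4/7) = (17 + (0*(-⅐) - 5))*(4/7) = (17 + (0 - 5))*(4/7) = (17 - 5)*(4/7) = 12*(4/7) = 48/7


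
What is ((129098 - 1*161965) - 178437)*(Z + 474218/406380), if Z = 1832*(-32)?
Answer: 1258481558245052/101595 ≈ 1.2387e+10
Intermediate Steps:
Z = -58624
((129098 - 1*161965) - 178437)*(Z + 474218/406380) = ((129098 - 1*161965) - 178437)*(-58624 + 474218/406380) = ((129098 - 161965) - 178437)*(-58624 + 474218*(1/406380)) = (-32867 - 178437)*(-58624 + 237109/203190) = -211304*(-11911573451/203190) = 1258481558245052/101595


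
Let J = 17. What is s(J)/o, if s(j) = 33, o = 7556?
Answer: 33/7556 ≈ 0.0043674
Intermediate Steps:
s(J)/o = 33/7556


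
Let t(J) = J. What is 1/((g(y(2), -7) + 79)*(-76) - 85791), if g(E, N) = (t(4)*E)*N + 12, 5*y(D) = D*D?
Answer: -5/455023 ≈ -1.0988e-5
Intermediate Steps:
y(D) = D²/5 (y(D) = (D*D)/5 = D²/5)
g(E, N) = 12 + 4*E*N (g(E, N) = (4*E)*N + 12 = 4*E*N + 12 = 12 + 4*E*N)
1/((g(y(2), -7) + 79)*(-76) - 85791) = 1/(((12 + 4*((⅕)*2²)*(-7)) + 79)*(-76) - 85791) = 1/(((12 + 4*((⅕)*4)*(-7)) + 79)*(-76) - 85791) = 1/(((12 + 4*(⅘)*(-7)) + 79)*(-76) - 85791) = 1/(((12 - 112/5) + 79)*(-76) - 85791) = 1/((-52/5 + 79)*(-76) - 85791) = 1/((343/5)*(-76) - 85791) = 1/(-26068/5 - 85791) = 1/(-455023/5) = -5/455023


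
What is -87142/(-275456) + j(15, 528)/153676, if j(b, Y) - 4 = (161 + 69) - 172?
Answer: 1676089033/5291372032 ≈ 0.31676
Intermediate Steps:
j(b, Y) = 62 (j(b, Y) = 4 + ((161 + 69) - 172) = 4 + (230 - 172) = 4 + 58 = 62)
-87142/(-275456) + j(15, 528)/153676 = -87142/(-275456) + 62/153676 = -87142*(-1/275456) + 62*(1/153676) = 43571/137728 + 31/76838 = 1676089033/5291372032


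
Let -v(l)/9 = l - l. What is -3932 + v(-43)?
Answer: -3932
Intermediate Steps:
v(l) = 0 (v(l) = -9*(l - l) = -9*0 = 0)
-3932 + v(-43) = -3932 + 0 = -3932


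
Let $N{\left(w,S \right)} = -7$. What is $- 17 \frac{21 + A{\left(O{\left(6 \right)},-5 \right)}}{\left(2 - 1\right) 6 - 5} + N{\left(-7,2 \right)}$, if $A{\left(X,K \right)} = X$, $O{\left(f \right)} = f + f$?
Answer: $-568$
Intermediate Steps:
$O{\left(f \right)} = 2 f$
$- 17 \frac{21 + A{\left(O{\left(6 \right)},-5 \right)}}{\left(2 - 1\right) 6 - 5} + N{\left(-7,2 \right)} = - 17 \frac{21 + 2 \cdot 6}{\left(2 - 1\right) 6 - 5} - 7 = - 17 \frac{21 + 12}{1 \cdot 6 - 5} - 7 = - 17 \frac{33}{6 - 5} - 7 = - 17 \cdot \frac{33}{1} - 7 = - 17 \cdot 33 \cdot 1 - 7 = \left(-17\right) 33 - 7 = -561 - 7 = -568$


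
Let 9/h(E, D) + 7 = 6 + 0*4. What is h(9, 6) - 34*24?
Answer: -825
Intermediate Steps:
h(E, D) = -9 (h(E, D) = 9/(-7 + (6 + 0*4)) = 9/(-7 + (6 + 0)) = 9/(-7 + 6) = 9/(-1) = 9*(-1) = -9)
h(9, 6) - 34*24 = -9 - 34*24 = -9 - 816 = -825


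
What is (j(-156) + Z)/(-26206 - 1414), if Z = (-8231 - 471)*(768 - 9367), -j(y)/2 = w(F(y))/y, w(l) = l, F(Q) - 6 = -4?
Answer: -2918311423/1077180 ≈ -2709.2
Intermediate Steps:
F(Q) = 2 (F(Q) = 6 - 4 = 2)
j(y) = -4/y
Z = 74828498 (Z = -8702*(-8599) = 74828498)
(j(-156) + Z)/(-26206 - 1414) = (-4/(-156) + 74828498)/(-26206 - 1414) = (-4*(-1/156) + 74828498)/(-27620) = (1/39 + 74828498)*(-1/27620) = (2918311423/39)*(-1/27620) = -2918311423/1077180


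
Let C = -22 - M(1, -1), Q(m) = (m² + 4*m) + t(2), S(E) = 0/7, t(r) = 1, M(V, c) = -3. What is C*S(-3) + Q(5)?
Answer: 46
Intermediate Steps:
S(E) = 0 (S(E) = 0*(⅐) = 0)
Q(m) = 1 + m² + 4*m (Q(m) = (m² + 4*m) + 1 = 1 + m² + 4*m)
C = -19 (C = -22 - 1*(-3) = -22 + 3 = -19)
C*S(-3) + Q(5) = -19*0 + (1 + 5² + 4*5) = 0 + (1 + 25 + 20) = 0 + 46 = 46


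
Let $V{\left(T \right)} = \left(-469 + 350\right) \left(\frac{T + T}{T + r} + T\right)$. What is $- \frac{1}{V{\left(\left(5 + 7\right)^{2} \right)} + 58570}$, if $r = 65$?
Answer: $- \frac{209}{8625434} \approx -2.4231 \cdot 10^{-5}$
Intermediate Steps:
$V{\left(T \right)} = - 119 T - \frac{238 T}{65 + T}$ ($V{\left(T \right)} = \left(-469 + 350\right) \left(\frac{T + T}{T + 65} + T\right) = - 119 \left(\frac{2 T}{65 + T} + T\right) = - 119 \left(T + \frac{2 T}{65 + T}\right) = - 119 T - \frac{238 T}{65 + T}$)
$- \frac{1}{V{\left(\left(5 + 7\right)^{2} \right)} + 58570} = - \frac{1}{- \frac{119 \left(5 + 7\right)^{2} \left(67 + \left(5 + 7\right)^{2}\right)}{65 + \left(5 + 7\right)^{2}} + 58570} = - \frac{1}{- \frac{119 \cdot 12^{2} \left(67 + 12^{2}\right)}{65 + 12^{2}} + 58570} = - \frac{1}{\left(-119\right) 144 \frac{1}{65 + 144} \left(67 + 144\right) + 58570} = - \frac{1}{\left(-119\right) 144 \cdot \frac{1}{209} \cdot 211 + 58570} = - \frac{1}{- \frac{3615696}{209} + 58570} = - \frac{1}{\frac{8625434}{209}} = \left(-1\right) \frac{209}{8625434} = - \frac{209}{8625434}$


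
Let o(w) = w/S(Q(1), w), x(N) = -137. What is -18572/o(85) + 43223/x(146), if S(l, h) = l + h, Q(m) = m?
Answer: -222489259/11645 ≈ -19106.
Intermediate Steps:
S(l, h) = h + l
o(w) = w/(1 + w) (o(w) = w/(w + 1) = w/(1 + w))
-18572/o(85) + 43223/x(146) = -18572/(85/(1 + 85)) + 43223/(-137) = -18572/(85/86) + 43223*(-1/137) = -18572/(85*(1/86)) - 43223/137 = -18572/85/86 - 43223/137 = -18572*86/85 - 43223/137 = -1597192/85 - 43223/137 = -222489259/11645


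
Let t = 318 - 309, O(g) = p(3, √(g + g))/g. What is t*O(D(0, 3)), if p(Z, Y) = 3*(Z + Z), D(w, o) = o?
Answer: 54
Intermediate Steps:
p(Z, Y) = 6*Z (p(Z, Y) = 3*(2*Z) = 6*Z)
O(g) = 18/g (O(g) = (6*3)/g = 18/g)
t = 9
t*O(D(0, 3)) = 9*(18/3) = 9*(18*(⅓)) = 9*6 = 54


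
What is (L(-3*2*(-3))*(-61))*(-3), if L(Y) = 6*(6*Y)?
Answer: 118584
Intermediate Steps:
L(Y) = 36*Y
(L(-3*2*(-3))*(-61))*(-3) = ((36*(-3*2*(-3)))*(-61))*(-3) = ((36*(-6*(-3)))*(-61))*(-3) = ((36*18)*(-61))*(-3) = (648*(-61))*(-3) = -39528*(-3) = 118584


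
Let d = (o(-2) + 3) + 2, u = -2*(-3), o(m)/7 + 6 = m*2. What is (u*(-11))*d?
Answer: 4290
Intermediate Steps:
o(m) = -42 + 14*m (o(m) = -42 + 7*(m*2) = -42 + 7*(2*m) = -42 + 14*m)
u = 6
d = -65 (d = ((-42 + 14*(-2)) + 3) + 2 = ((-42 - 28) + 3) + 2 = (-70 + 3) + 2 = -67 + 2 = -65)
(u*(-11))*d = (6*(-11))*(-65) = -66*(-65) = 4290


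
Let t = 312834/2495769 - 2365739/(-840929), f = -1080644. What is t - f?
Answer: 756007821173085107/699588176467 ≈ 1.0806e+6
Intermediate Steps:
t = 2055803080359/699588176467 (t = 312834*(1/2495769) - 2365739*(-1/840929) = 104278/831923 + 2365739/840929 = 2055803080359/699588176467 ≈ 2.9386)
t - f = 2055803080359/699588176467 - 1*(-1080644) = 2055803080359/699588176467 + 1080644 = 756007821173085107/699588176467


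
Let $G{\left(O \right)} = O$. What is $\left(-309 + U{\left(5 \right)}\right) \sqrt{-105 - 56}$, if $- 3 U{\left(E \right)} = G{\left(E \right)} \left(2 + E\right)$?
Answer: $- \frac{962 i \sqrt{161}}{3} \approx - 4068.8 i$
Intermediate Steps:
$U{\left(E \right)} = - \frac{E \left(2 + E\right)}{3}$
$\left(-309 + U{\left(5 \right)}\right) \sqrt{-105 - 56} = \left(-309 - \frac{5 \left(2 + 5\right)}{3}\right) \sqrt{-105 - 56} = \left(-309 - \frac{5}{3} \cdot 7\right) \sqrt{-161} = \left(-309 - \frac{35}{3}\right) i \sqrt{161} = - \frac{962 i \sqrt{161}}{3}$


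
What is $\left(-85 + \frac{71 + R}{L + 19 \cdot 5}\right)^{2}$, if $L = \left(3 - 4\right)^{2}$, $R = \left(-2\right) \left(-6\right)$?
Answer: $\frac{65237929}{9216} \approx 7078.8$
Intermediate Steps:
$R = 12$
$L = 1$ ($L = \left(-1\right)^{2} = 1$)
$\left(-85 + \frac{71 + R}{L + 19 \cdot 5}\right)^{2} = \left(-85 + \frac{71 + 12}{1 + 19 \cdot 5}\right)^{2} = \left(-85 + \frac{83}{1 + 95}\right)^{2} = \left(-85 + \frac{83}{96}\right)^{2} = \left(- \frac{8077}{96}\right)^{2} = \frac{65237929}{9216}$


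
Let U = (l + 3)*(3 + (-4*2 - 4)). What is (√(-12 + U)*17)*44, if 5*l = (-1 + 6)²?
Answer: 1496*I*√21 ≈ 6855.5*I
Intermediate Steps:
l = 5 (l = (-1 + 6)²/5 = (⅕)*5² = (⅕)*25 = 5)
U = -72 (U = (5 + 3)*(3 + (-4*2 - 4)) = 8*(3 + (-8 - 4)) = 8*(3 - 12) = 8*(-9) = -72)
(√(-12 + U)*17)*44 = (√(-12 - 72)*17)*44 = (√(-84)*17)*44 = ((2*I*√21)*17)*44 = (34*I*√21)*44 = 1496*I*√21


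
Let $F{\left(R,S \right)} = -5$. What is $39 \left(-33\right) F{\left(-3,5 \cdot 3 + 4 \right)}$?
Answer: $6435$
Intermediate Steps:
$39 \left(-33\right) F{\left(-3,5 \cdot 3 + 4 \right)} = 39 \left(-33\right) \left(-5\right) = \left(-1287\right) \left(-5\right) = 6435$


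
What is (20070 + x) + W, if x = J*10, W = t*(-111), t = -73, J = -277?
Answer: 25403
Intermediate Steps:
W = 8103 (W = -73*(-111) = 8103)
x = -2770 (x = -277*10 = -2770)
(20070 + x) + W = (20070 - 2770) + 8103 = 17300 + 8103 = 25403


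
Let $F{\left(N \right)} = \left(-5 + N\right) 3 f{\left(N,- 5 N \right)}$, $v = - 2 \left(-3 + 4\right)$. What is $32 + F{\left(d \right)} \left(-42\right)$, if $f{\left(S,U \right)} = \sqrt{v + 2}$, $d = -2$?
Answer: $32$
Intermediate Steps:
$v = -2$ ($v = \left(-2\right) 1 = -2$)
$f{\left(S,U \right)} = 0$ ($f{\left(S,U \right)} = \sqrt{-2 + 2} = \sqrt{0} = 0$)
$F{\left(N \right)} = 0$ ($F{\left(N \right)} = \left(-5 + N\right) 3 \cdot 0 = \left(-15 + 3 N\right) 0 = 0$)
$32 + F{\left(d \right)} \left(-42\right) = 32 + 0 \left(-42\right) = 32 + 0 = 32$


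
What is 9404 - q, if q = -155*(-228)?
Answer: -25936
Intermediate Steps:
q = 35340
9404 - q = 9404 - 1*35340 = 9404 - 35340 = -25936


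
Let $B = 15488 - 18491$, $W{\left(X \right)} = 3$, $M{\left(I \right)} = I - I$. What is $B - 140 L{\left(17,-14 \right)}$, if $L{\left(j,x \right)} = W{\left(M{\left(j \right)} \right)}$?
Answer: $-3423$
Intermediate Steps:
$M{\left(I \right)} = 0$
$B = -3003$
$L{\left(j,x \right)} = 3$
$B - 140 L{\left(17,-14 \right)} = -3003 - 420 = -3423$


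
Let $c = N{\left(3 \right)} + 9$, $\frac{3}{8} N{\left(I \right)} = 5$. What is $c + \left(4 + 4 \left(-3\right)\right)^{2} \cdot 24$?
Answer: $\frac{4675}{3} \approx 1558.3$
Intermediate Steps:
$N{\left(I \right)} = \frac{40}{3}$ ($N{\left(I \right)} = \frac{8}{3} \cdot 5 = \frac{40}{3}$)
$c = \frac{67}{3}$ ($c = \frac{40}{3} + 9 = \frac{67}{3} \approx 22.333$)
$c + \left(4 + 4 \left(-3\right)\right)^{2} \cdot 24 = \frac{67}{3} + \left(4 + 4 \left(-3\right)\right)^{2} \cdot 24 = \frac{67}{3} + \left(4 - 12\right)^{2} \cdot 24 = \frac{67}{3} + \left(-8\right)^{2} \cdot 24 = \frac{67}{3} + 64 \cdot 24 = \frac{67}{3} + 1536 = \frac{4675}{3}$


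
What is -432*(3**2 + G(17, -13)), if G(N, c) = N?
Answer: -11232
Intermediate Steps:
-432*(3**2 + G(17, -13)) = -432*(3**2 + 17) = -432*(9 + 17) = -432*26 = -11232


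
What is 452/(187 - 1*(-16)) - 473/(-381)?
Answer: 268231/77343 ≈ 3.4681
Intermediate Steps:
452/(187 - 1*(-16)) - 473/(-381) = 452/(187 + 16) - 473*(-1/381) = 452/203 + 473/381 = 268231/77343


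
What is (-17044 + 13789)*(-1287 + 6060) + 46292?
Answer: -15489823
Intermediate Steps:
(-17044 + 13789)*(-1287 + 6060) + 46292 = -3255*4773 + 46292 = -15536115 + 46292 = -15489823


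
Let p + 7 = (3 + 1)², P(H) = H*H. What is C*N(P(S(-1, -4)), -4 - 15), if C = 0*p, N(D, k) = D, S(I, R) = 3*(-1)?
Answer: 0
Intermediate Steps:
S(I, R) = -3
P(H) = H²
p = 9 (p = -7 + (3 + 1)² = -7 + 4² = -7 + 16 = 9)
C = 0 (C = 0*9 = 0)
C*N(P(S(-1, -4)), -4 - 15) = 0*(-3)² = 0*9 = 0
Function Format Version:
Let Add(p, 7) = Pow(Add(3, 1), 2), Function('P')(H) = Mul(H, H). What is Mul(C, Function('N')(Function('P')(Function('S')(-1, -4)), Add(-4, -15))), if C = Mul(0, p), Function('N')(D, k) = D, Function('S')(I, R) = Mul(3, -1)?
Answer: 0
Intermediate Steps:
Function('S')(I, R) = -3
Function('P')(H) = Pow(H, 2)
p = 9 (p = Add(-7, Pow(Add(3, 1), 2)) = Add(-7, Pow(4, 2)) = Add(-7, 16) = 9)
C = 0 (C = Mul(0, 9) = 0)
Mul(C, Function('N')(Function('P')(Function('S')(-1, -4)), Add(-4, -15))) = Mul(0, Pow(-3, 2)) = Mul(0, 9) = 0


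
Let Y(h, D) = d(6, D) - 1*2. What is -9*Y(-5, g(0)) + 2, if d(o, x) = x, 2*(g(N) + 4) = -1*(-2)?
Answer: 47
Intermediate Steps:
g(N) = -3 (g(N) = -4 + (-1*(-2))/2 = -4 + (½)*2 = -4 + 1 = -3)
Y(h, D) = -2 + D (Y(h, D) = D - 1*2 = D - 2 = -2 + D)
-9*Y(-5, g(0)) + 2 = -9*(-2 - 3) + 2 = -9*(-5) + 2 = 45 + 2 = 47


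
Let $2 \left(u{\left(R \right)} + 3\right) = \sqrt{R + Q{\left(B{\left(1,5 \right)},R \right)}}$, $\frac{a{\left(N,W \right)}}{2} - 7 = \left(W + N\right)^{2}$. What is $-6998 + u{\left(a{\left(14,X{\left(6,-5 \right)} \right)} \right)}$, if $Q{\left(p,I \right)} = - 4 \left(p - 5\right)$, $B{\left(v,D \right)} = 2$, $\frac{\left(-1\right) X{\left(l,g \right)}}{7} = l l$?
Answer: $-7001 + \frac{\sqrt{113314}}{2} \approx -6832.7$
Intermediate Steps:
$X{\left(l,g \right)} = - 7 l^{2}$ ($X{\left(l,g \right)} = - 7 l l = - 7 l^{2}$)
$Q{\left(p,I \right)} = 20 - 4 p$ ($Q{\left(p,I \right)} = - 4 \left(-5 + p\right) = 20 - 4 p$)
$a{\left(N,W \right)} = 14 + 2 \left(N + W\right)^{2}$ ($a{\left(N,W \right)} = 14 + 2 \left(W + N\right)^{2} = 14 + 2 \left(N + W\right)^{2}$)
$u{\left(R \right)} = -3 + \frac{\sqrt{12 + R}}{2}$ ($u{\left(R \right)} = -3 + \frac{\sqrt{R + \left(20 - 8\right)}}{2} = -3 + \frac{\sqrt{R + 12}}{2} = -3 + \frac{\sqrt{12 + R}}{2}$)
$-6998 + u{\left(a{\left(14,X{\left(6,-5 \right)} \right)} \right)} = -6998 - \left(3 - \frac{\sqrt{12 + \left(14 + 2 \left(14 - 7 \cdot 6^{2}\right)^{2}\right)}}{2}\right) = -6998 - \left(3 - \frac{\sqrt{12 + \left(14 + 2 \left(14 - 252\right)^{2}\right)}}{2}\right) = -6998 - \left(3 - \frac{\sqrt{12 + \left(14 + 2 \left(-238\right)^{2}\right)}}{2}\right) = -6998 - \left(3 - \frac{\sqrt{12 + \left(14 + 2 \cdot 56644\right)}}{2}\right) = -6998 - \left(3 - \frac{\sqrt{12 + \left(14 + 113288\right)}}{2}\right) = -6998 - \left(3 - \frac{\sqrt{12 + 113302}}{2}\right) = -6998 - \left(3 - \frac{\sqrt{113314}}{2}\right) = -7001 + \frac{\sqrt{113314}}{2}$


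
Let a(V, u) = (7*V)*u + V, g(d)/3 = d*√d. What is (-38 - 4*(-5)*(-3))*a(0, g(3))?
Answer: 0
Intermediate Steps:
g(d) = 3*d^(3/2) (g(d) = 3*(d*√d) = 3*d^(3/2))
a(V, u) = V + 7*V*u (a(V, u) = 7*V*u + V = V + 7*V*u)
(-38 - 4*(-5)*(-3))*a(0, g(3)) = (-38 - 4*(-5)*(-3))*(0*(1 + 7*(3*3^(3/2)))) = (-38 + 20*(-3))*(0*(1 + 7*(3*(3*√3)))) = (-38 - 60)*(0*(1 + 7*(9*√3))) = -0*(1 + 63*√3) = -98*0 = 0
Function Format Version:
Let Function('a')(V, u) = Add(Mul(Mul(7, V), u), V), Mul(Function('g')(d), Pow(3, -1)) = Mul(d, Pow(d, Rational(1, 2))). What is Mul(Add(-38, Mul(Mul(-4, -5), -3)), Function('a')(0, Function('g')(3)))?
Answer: 0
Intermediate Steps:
Function('g')(d) = Mul(3, Pow(d, Rational(3, 2))) (Function('g')(d) = Mul(3, Mul(d, Pow(d, Rational(1, 2)))) = Mul(3, Pow(d, Rational(3, 2))))
Function('a')(V, u) = Add(V, Mul(7, V, u)) (Function('a')(V, u) = Add(Mul(7, V, u), V) = Add(V, Mul(7, V, u)))
Mul(Add(-38, Mul(Mul(-4, -5), -3)), Function('a')(0, Function('g')(3))) = Mul(Add(-38, Mul(Mul(-4, -5), -3)), Mul(0, Add(1, Mul(7, Mul(3, Pow(3, Rational(3, 2))))))) = Mul(Add(-38, Mul(20, -3)), Mul(0, Add(1, Mul(7, Mul(3, Mul(3, Pow(3, Rational(1, 2)))))))) = Mul(Add(-38, -60), Mul(0, Add(1, Mul(7, Mul(9, Pow(3, Rational(1, 2))))))) = Mul(-98, Mul(0, Add(1, Mul(63, Pow(3, Rational(1, 2)))))) = Mul(-98, 0) = 0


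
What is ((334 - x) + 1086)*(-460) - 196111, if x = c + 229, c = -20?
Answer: -753171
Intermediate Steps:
x = 209 (x = -20 + 229 = 209)
((334 - x) + 1086)*(-460) - 196111 = ((334 - 1*209) + 1086)*(-460) - 196111 = ((334 - 209) + 1086)*(-460) - 196111 = (125 + 1086)*(-460) - 196111 = 1211*(-460) - 196111 = -557060 - 196111 = -753171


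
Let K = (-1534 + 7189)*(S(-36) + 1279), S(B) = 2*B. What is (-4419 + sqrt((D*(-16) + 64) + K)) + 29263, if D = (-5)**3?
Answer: 24844 + sqrt(6827649) ≈ 27457.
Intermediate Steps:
D = -125
K = 6825585 (K = (-1534 + 7189)*(2*(-36) + 1279) = 5655*(-72 + 1279) = 5655*1207 = 6825585)
(-4419 + sqrt((D*(-16) + 64) + K)) + 29263 = (-4419 + sqrt((-125*(-16) + 64) + 6825585)) + 29263 = (-4419 + sqrt((2000 + 64) + 6825585)) + 29263 = (-4419 + sqrt(2064 + 6825585)) + 29263 = (-4419 + sqrt(6827649)) + 29263 = 24844 + sqrt(6827649)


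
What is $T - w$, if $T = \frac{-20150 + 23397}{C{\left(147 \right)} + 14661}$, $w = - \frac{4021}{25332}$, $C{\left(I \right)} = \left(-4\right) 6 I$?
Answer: $\frac{42339599}{94007052} \approx 0.45039$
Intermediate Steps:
$C{\left(I \right)} = - 24 I$
$w = - \frac{4021}{25332}$ ($w = \left(-4021\right) \frac{1}{25332} = - \frac{4021}{25332} \approx -0.15873$)
$T = \frac{3247}{11133}$ ($T = \frac{-20150 + 23397}{\left(-24\right) 147 + 14661} = \frac{3247}{-3528 + 14661} = \frac{3247}{11133} \approx 0.29166$)
$T - w = \frac{3247}{11133} - - \frac{4021}{25332} = \frac{3247}{11133} + \frac{4021}{25332} = \frac{42339599}{94007052}$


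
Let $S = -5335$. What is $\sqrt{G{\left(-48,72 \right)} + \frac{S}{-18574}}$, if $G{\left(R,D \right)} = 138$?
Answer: $\frac{\sqrt{47708191978}}{18574} \approx 11.76$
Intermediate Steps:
$\sqrt{G{\left(-48,72 \right)} + \frac{S}{-18574}} = \sqrt{138 - \frac{5335}{-18574}} = \sqrt{138 - - \frac{5335}{18574}} = \sqrt{138 + \frac{5335}{18574}} = \sqrt{\frac{2568547}{18574}} = \frac{\sqrt{47708191978}}{18574}$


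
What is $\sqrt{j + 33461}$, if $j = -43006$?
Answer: $i \sqrt{9545} \approx 97.698 i$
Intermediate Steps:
$\sqrt{j + 33461} = \sqrt{-43006 + 33461} = \sqrt{-9545} = i \sqrt{9545}$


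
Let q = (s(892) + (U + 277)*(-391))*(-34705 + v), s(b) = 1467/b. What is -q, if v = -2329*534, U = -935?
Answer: 293382352090213/892 ≈ 3.2890e+11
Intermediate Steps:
v = -1243686
q = -293382352090213/892 (q = (1467/892 + (-935 + 277)*(-391))*(-34705 - 1243686) = (1467*(1/892) - 658*(-391))*(-1278391) = (1467/892 + 257278)*(-1278391) = (229493443/892)*(-1278391) = -293382352090213/892 ≈ -3.2890e+11)
-q = -1*(-293382352090213/892) = 293382352090213/892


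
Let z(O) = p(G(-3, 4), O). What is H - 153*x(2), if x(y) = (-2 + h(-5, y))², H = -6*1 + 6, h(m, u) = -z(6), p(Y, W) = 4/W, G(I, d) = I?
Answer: -1088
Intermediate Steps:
z(O) = 4/O
h(m, u) = -⅔ (h(m, u) = -4/6 = -1*⅔ = -⅔)
H = 0 (H = -6 + 6 = 0)
x(y) = 64/9 (x(y) = (-2 - ⅔)² = (-8/3)² = 64/9)
H - 153*x(2) = 0 - 153*64/9 = 0 - 1088 = -1088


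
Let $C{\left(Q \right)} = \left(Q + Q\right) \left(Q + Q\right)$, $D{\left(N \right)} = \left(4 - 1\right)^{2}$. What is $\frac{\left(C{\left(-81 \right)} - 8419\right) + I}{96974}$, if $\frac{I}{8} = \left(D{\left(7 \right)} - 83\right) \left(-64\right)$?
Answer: $\frac{55713}{96974} \approx 0.57451$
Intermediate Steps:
$D{\left(N \right)} = 9$ ($D{\left(N \right)} = 3^{2} = 9$)
$C{\left(Q \right)} = 4 Q^{2}$ ($C{\left(Q \right)} = 2 Q 2 Q = 4 Q^{2}$)
$I = 37888$ ($I = 8 \left(9 - 83\right) \left(-64\right) = 8 \left(\left(-74\right) \left(-64\right)\right) = 8 \cdot 4736 = 37888$)
$\frac{\left(C{\left(-81 \right)} - 8419\right) + I}{96974} = \frac{\left(4 \left(-81\right)^{2} - 8419\right) + 37888}{96974} = \left(\left(4 \cdot 6561 - 8419\right) + 37888\right) \frac{1}{96974} = \left(\left(26244 - 8419\right) + 37888\right) \frac{1}{96974} = \left(17825 + 37888\right) \frac{1}{96974} = 55713 \cdot \frac{1}{96974} = \frac{55713}{96974}$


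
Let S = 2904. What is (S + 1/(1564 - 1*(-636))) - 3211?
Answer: -675399/2200 ≈ -307.00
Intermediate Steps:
(S + 1/(1564 - 1*(-636))) - 3211 = (2904 + 1/(1564 - 1*(-636))) - 3211 = (2904 + 1/(1564 + 636)) - 3211 = (2904 + 1/2200) - 3211 = 6388801/2200 - 3211 = -675399/2200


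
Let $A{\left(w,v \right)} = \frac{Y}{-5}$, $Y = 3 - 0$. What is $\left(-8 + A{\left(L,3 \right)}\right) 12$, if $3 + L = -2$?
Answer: $- \frac{516}{5} \approx -103.2$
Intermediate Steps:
$L = -5$ ($L = -3 - 2 = -5$)
$Y = 3$ ($Y = 3 + 0 = 3$)
$A{\left(w,v \right)} = - \frac{3}{5}$ ($A{\left(w,v \right)} = \frac{3}{-5} = 3 \left(- \frac{1}{5}\right) = - \frac{3}{5}$)
$\left(-8 + A{\left(L,3 \right)}\right) 12 = \left(-8 - \frac{3}{5}\right) 12 = \left(- \frac{43}{5}\right) 12 = - \frac{516}{5}$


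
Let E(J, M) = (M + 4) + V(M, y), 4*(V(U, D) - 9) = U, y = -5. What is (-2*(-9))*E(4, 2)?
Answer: 279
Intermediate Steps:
V(U, D) = 9 + U/4
E(J, M) = 13 + 5*M/4 (E(J, M) = (M + 4) + (9 + M/4) = (4 + M) + (9 + M/4) = 13 + 5*M/4)
(-2*(-9))*E(4, 2) = (-2*(-9))*(13 + (5/4)*2) = 18*(13 + 5/2) = 18*(31/2) = 279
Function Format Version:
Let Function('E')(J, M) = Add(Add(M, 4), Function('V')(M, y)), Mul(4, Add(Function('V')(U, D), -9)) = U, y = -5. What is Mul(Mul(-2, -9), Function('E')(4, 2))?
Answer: 279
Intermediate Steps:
Function('V')(U, D) = Add(9, Mul(Rational(1, 4), U))
Function('E')(J, M) = Add(13, Mul(Rational(5, 4), M)) (Function('E')(J, M) = Add(Add(M, 4), Add(9, Mul(Rational(1, 4), M))) = Add(Add(4, M), Add(9, Mul(Rational(1, 4), M))) = Add(13, Mul(Rational(5, 4), M)))
Mul(Mul(-2, -9), Function('E')(4, 2)) = Mul(Mul(-2, -9), Add(13, Mul(Rational(5, 4), 2))) = Mul(18, Add(13, Rational(5, 2))) = Mul(18, Rational(31, 2)) = 279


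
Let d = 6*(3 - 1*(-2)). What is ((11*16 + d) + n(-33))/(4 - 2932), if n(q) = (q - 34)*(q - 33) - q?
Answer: -4661/2928 ≈ -1.5919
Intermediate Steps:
n(q) = -q + (-34 + q)*(-33 + q) (n(q) = (-34 + q)*(-33 + q) - q = -q + (-34 + q)*(-33 + q))
d = 30 (d = 6*(3 + 2) = 6*5 = 30)
((11*16 + d) + n(-33))/(4 - 2932) = ((11*16 + 30) + (1122 + (-33)² - 68*(-33)))/(4 - 2932) = ((176 + 30) + (1122 + 1089 + 2244))/(-2928) = (206 + 4455)*(-1/2928) = 4661*(-1/2928) = -4661/2928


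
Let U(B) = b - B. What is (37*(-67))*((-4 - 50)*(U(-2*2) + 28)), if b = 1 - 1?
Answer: 4283712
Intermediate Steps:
b = 0
U(B) = -B (U(B) = 0 - B = -B)
(37*(-67))*((-4 - 50)*(U(-2*2) + 28)) = (37*(-67))*((-4 - 50)*(-(-2)*2 + 28)) = -(-133866)*(-1*(-4) + 28) = -(-133866)*(4 + 28) = -(-133866)*32 = -2479*(-1728) = 4283712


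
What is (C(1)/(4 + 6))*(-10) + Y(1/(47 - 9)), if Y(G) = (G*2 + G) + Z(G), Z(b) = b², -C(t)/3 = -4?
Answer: -17213/1444 ≈ -11.920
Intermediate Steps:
C(t) = 12 (C(t) = -3*(-4) = 12)
Y(G) = G² + 3*G (Y(G) = (G*2 + G) + G² = (2*G + G) + G² = 3*G + G² = G² + 3*G)
(C(1)/(4 + 6))*(-10) + Y(1/(47 - 9)) = (12/(4 + 6))*(-10) + (3 + 1/(47 - 9))/(47 - 9) = (12/10)*(-10) + (3 + 1/38)/38 = ((⅒)*12)*(-10) + (3 + 1/38)/38 = (6/5)*(-10) + (1/38)*(115/38) = -12 + 115/1444 = -17213/1444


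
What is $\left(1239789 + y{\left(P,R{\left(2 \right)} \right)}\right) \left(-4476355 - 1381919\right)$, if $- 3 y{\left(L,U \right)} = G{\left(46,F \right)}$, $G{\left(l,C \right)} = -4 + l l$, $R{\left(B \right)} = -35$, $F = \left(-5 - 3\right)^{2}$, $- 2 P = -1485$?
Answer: $-7258899439290$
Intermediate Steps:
$P = \frac{1485}{2}$ ($P = \left(- \frac{1}{2}\right) \left(-1485\right) = \frac{1485}{2} \approx 742.5$)
$F = 64$ ($F = \left(-8\right)^{2} = 64$)
$G{\left(l,C \right)} = -4 + l^{2}$
$y{\left(L,U \right)} = -704$ ($y{\left(L,U \right)} = - \frac{-4 + 46^{2}}{3} = - \frac{-4 + 2116}{3} = \left(- \frac{1}{3}\right) 2112 = -704$)
$\left(1239789 + y{\left(P,R{\left(2 \right)} \right)}\right) \left(-4476355 - 1381919\right) = \left(1239789 - 704\right) \left(-4476355 - 1381919\right) = 1239085 \left(-5858274\right) = -7258899439290$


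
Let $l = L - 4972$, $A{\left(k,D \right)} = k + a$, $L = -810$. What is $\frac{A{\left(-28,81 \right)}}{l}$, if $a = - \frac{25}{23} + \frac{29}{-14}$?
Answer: $\frac{10033}{1861804} \approx 0.0053889$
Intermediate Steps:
$a = - \frac{1017}{322}$ ($a = \left(-25\right) \frac{1}{23} + 29 \left(- \frac{1}{14}\right) = - \frac{25}{23} - \frac{29}{14} = - \frac{1017}{322} \approx -3.1584$)
$A{\left(k,D \right)} = - \frac{1017}{322} + k$ ($A{\left(k,D \right)} = k - \frac{1017}{322} = - \frac{1017}{322} + k$)
$l = -5782$ ($l = -810 - 4972 = -5782$)
$\frac{A{\left(-28,81 \right)}}{l} = \frac{- \frac{1017}{322} - 28}{-5782} = \left(- \frac{10033}{322}\right) \left(- \frac{1}{5782}\right) = \frac{10033}{1861804}$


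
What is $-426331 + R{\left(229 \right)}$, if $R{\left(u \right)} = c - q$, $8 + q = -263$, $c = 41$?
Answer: $-426019$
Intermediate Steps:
$q = -271$ ($q = -8 - 263 = -271$)
$R{\left(u \right)} = 312$ ($R{\left(u \right)} = 41 - -271 = 41 + 271 = 312$)
$-426331 + R{\left(229 \right)} = -426331 + 312 = -426019$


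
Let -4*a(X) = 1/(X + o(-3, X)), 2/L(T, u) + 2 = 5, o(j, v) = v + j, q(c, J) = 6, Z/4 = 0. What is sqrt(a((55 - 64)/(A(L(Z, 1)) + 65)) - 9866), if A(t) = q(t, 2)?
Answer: I*sqrt(2105822103)/462 ≈ 99.327*I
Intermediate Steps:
Z = 0 (Z = 4*0 = 0)
o(j, v) = j + v
L(T, u) = 2/3 (L(T, u) = 2/(-2 + 5) = 2/3)
A(t) = 6
a(X) = -1/(4*(-3 + 2*X)) (a(X) = -1/(4*(X + (-3 + X))) = -1/(4*(-3 + 2*X)))
sqrt(a((55 - 64)/(A(L(Z, 1)) + 65)) - 9866) = sqrt(-1/(-12 + 8*((55 - 64)/(6 + 65))) - 9866) = sqrt(-1/(-12 + 8*(-9/71)) - 9866) = sqrt(-1/(-12 - 72/71) - 9866) = sqrt(-1/(-924/71) - 9866) = sqrt(-1*(-71/924) - 9866) = sqrt(71/924 - 9866) = sqrt(-9116113/924) = I*sqrt(2105822103)/462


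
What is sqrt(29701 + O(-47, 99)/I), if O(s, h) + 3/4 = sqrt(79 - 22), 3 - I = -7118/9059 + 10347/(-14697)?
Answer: sqrt(294801798134304781741 + 2210743989490884*sqrt(57))/99627848 ≈ 172.34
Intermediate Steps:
I = 199255696/44380041 (I = 3 - (-7118/9059 + 10347/(-14697)) = 3 - (-7118*1/9059 + 10347*(-1/14697)) = 3 - (-7118/9059 - 3449/4899) = 3 - 1*(-66115573/44380041) = 3 + 66115573/44380041 = 199255696/44380041 ≈ 4.4898)
O(s, h) = -3/4 + sqrt(57) (O(s, h) = -3/4 + sqrt(79 - 22) = -3/4 + sqrt(57))
sqrt(29701 + O(-47, 99)/I) = sqrt(29701 + (-3/4 + sqrt(57))/(199255696/44380041)) = sqrt(29701 + (-3/4 + sqrt(57))*(44380041/199255696)) = sqrt(29701 + (-133140123/797022784 + 44380041*sqrt(57)/199255696)) = sqrt(23672240567461/797022784 + 44380041*sqrt(57)/199255696)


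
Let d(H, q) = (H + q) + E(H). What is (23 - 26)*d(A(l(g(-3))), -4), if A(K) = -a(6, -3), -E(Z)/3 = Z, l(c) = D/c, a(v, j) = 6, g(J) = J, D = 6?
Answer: -24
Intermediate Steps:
l(c) = 6/c
E(Z) = -3*Z
A(K) = -6 (A(K) = -1*6 = -6)
d(H, q) = q - 2*H (d(H, q) = (H + q) - 3*H = q - 2*H)
(23 - 26)*d(A(l(g(-3))), -4) = (23 - 26)*(-4 - 2*(-6)) = -3*(-4 + 12) = -3*8 = -24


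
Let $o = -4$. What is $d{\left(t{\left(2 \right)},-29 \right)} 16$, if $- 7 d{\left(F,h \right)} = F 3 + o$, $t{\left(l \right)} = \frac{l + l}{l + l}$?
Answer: $\frac{16}{7} \approx 2.2857$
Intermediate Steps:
$t{\left(l \right)} = 1$ ($t{\left(l \right)} = \frac{2 l}{2 l} = 2 l \frac{1}{2 l} = 1$)
$d{\left(F,h \right)} = \frac{4}{7} - \frac{3 F}{7}$ ($d{\left(F,h \right)} = - \frac{F 3 - 4}{7} = - \frac{3 F - 4}{7} = - \frac{-4 + 3 F}{7} = \frac{4}{7} - \frac{3 F}{7}$)
$d{\left(t{\left(2 \right)},-29 \right)} 16 = \left(\frac{4}{7} - \frac{3}{7}\right) 16 = \frac{1}{7} \cdot 16 = \frac{16}{7}$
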